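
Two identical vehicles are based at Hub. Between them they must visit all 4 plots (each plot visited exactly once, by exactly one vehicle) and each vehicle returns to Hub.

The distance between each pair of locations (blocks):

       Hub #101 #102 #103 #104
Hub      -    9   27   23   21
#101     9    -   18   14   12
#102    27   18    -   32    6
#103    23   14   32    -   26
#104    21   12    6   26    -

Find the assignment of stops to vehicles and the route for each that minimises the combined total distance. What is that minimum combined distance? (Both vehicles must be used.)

Check every non-empty split of the stops between the two vehicles; for each half take its own optimal tour:
  {#101} + {#102, #103, #104}: 18 + 82 = 100
  {#102} + {#101, #103, #104}: 54 + 70 = 124
  {#101, #102} + {#103, #104}: 54 + 70 = 124
  {#103} + {#101, #102, #104}: 46 + 54 = 100
  {#101, #103} + {#102, #104}: 46 + 54 = 100
  {#102, #103} + {#101, #104}: 82 + 42 = 124
  … (7 splits in total)
Best: vehicle 1 Hub → #101 → Hub = 18; vehicle 2 Hub → #102 → #104 → #103 → Hub = 82; combined 100.

100 blocks — the smallest possible combined total.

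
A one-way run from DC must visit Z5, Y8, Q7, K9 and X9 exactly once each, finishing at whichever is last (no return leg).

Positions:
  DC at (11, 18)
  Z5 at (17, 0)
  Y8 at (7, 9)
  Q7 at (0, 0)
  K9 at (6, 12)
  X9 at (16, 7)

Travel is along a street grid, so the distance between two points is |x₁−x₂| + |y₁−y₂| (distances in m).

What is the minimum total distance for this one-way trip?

There are 5! = 120 possible orderings.
DC → Z5 → Y8 → Q7 → K9 → X9: 24+19+16+18+15 = 92
DC → Z5 → Y8 → Q7 → X9 → K9: 24+19+16+23+15 = 97
DC → Z5 → Y8 → K9 → Q7 → X9: 24+19+4+18+23 = 88
DC → Z5 → Y8 → K9 → X9 → Q7: 24+19+4+15+23 = 85
DC → Z5 → Y8 → X9 → Q7 → K9: 24+19+11+23+18 = 95
DC → Z5 → Y8 → X9 → K9 → Q7: 24+19+11+15+18 = 87
DC → Z5 → Q7 → Y8 → K9 → X9: 24+17+16+4+15 = 76
DC → Z5 → Q7 → Y8 → X9 → K9: 24+17+16+11+15 = 83
DC → Z5 → Q7 → K9 → Y8 → X9: 24+17+18+4+11 = 74
DC → Z5 → Q7 → K9 → X9 → Y8: 24+17+18+15+11 = 85
DC → Z5 → Q7 → X9 → Y8 → K9: 24+17+23+11+4 = 79
DC → Z5 → Q7 → X9 → K9 → Y8: 24+17+23+15+4 = 83
DC → Z5 → K9 → Y8 → Q7 → X9: 24+23+4+16+23 = 90
DC → Z5 → K9 → Y8 → X9 → Q7: 24+23+4+11+23 = 85
… (106 more)
DC → K9 → Y8 → X9 → Z5 → Q7: 11+4+11+8+17 = 51  ← best
The minimum is 51.
One shortest path: DC → K9 → Y8 → X9 → Z5 → Q7.

51 m — the minimum one-way total.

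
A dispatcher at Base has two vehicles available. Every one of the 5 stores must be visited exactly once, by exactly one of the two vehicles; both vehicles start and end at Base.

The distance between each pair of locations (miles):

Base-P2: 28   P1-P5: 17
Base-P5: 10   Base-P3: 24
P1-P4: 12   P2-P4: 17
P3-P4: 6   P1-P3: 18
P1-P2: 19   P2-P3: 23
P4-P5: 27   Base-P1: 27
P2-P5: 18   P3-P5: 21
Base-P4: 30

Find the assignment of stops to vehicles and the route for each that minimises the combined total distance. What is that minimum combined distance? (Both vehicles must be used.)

109 miles — the smallest possible combined total.

Try each way of splitting the stops between the two vehicles (each non-empty) and, for each split, find the best tour for each vehicle:
  {P1} + {P2, P3, P4, P5}: 54 + 75 = 129
  {P2} + {P1, P3, P4, P5}: 56 + 69 = 125
  {P1, P2} + {P3, P4, P5}: 74 + 67 = 141
  {P3} + {P1, P2, P4, P5}: 48 + 84 = 132
  {P1, P3} + {P2, P4, P5}: 69 + 75 = 144
  {P2, P3} + {P1, P4, P5}: 75 + 69 = 144
  … (15 splits in total)
  {P1, P2, P3, P4} + {P5}: 89 + 20 = 109  ← best
Best: vehicle 1 Base → P2 → P1 → P4 → P3 → Base = 89; vehicle 2 Base → P5 → Base = 20; combined 109.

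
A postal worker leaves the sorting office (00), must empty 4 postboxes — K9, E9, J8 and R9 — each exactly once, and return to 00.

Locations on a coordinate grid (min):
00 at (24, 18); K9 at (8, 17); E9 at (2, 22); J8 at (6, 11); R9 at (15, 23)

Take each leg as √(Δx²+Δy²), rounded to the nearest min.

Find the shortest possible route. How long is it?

00 - K9 - E9 - J8 - R9 - 00: 16+8+12+15+10 = 61
00 - K9 - E9 - R9 - J8 - 00: 16+8+13+15+19 = 71
00 - K9 - J8 - E9 - R9 - 00: 16+6+12+13+10 = 57
00 - K9 - J8 - R9 - E9 - 00: 16+6+15+13+22 = 72
00 - K9 - R9 - E9 - J8 - 00: 16+9+13+12+19 = 69
00 - K9 - R9 - J8 - E9 - 00: 16+9+15+12+22 = 74
00 - E9 - K9 - J8 - R9 - 00: 22+8+6+15+10 = 61
00 - E9 - K9 - R9 - J8 - 00: 22+8+9+15+19 = 73
00 - E9 - J8 - K9 - R9 - 00: 22+12+6+9+10 = 59
00 - E9 - R9 - K9 - J8 - 00: 22+13+9+6+19 = 69
00 - J8 - K9 - E9 - R9 - 00: 19+6+8+13+10 = 56
00 - J8 - E9 - K9 - R9 - 00: 19+12+8+9+10 = 58
The minimum is 56.
One optimal route: 00 → J8 → K9 → E9 → R9 → 00 (or its reverse).

56 min — the shortest possible round trip.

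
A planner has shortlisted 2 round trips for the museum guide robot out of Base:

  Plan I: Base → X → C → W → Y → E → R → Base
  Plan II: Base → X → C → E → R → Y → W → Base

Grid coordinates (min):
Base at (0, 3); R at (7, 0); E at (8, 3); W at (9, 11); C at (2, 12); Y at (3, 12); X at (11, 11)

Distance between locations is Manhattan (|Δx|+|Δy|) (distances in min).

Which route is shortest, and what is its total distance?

Plan I: 19 + 10 + 8 + 7 + 14 + 4 + 10 = 72
Plan II: 19 + 10 + 15 + 4 + 16 + 7 + 17 = 88

72 min — Plan I is the shortest.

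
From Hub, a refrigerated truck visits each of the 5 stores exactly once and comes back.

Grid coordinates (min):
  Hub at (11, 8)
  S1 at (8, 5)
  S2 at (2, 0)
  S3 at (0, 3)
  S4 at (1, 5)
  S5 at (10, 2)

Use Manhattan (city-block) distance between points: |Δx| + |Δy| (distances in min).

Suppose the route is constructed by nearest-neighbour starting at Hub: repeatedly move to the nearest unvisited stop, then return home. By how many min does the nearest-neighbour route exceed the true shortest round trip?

The nearest-neighbour route is 4 min longer than optimal.

From Hub: S1=6, S5=7, S4=13, S3=16, S2=17 → choose S1 (6).
From S1: S5=5, S4=7, S3=10, S2=11 → choose S5 (5).
From S5: S2=10, S3=11, S4=12 → choose S2 (10).
From S2: S3=5, S4=6 → choose S3 (5).
From S3: S4=3 → choose S4 (3).
NN route Hub → S1 → S5 → S2 → S3 → S4 → Hub costs 42.
Optimal: Hub → S1 → S4 → S3 → S2 → S5 → Hub costs 38 (by enumerating all 60 distinct tours).
Excess = 42 − 38 = 4.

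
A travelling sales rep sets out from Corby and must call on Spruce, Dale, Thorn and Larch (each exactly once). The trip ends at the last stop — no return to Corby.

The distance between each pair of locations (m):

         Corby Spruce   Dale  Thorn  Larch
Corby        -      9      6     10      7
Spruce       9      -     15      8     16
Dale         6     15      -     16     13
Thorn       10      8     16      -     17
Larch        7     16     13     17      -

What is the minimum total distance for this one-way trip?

Shortest open route: 43 m.

There are 4! = 24 possible orderings.
Corby→Spruce→Dale→Thorn→Larch: 9+15+16+17 = 57
Corby→Spruce→Dale→Larch→Thorn: 9+15+13+17 = 54
Corby→Spruce→Thorn→Dale→Larch: 9+8+16+13 = 46
Corby→Spruce→Thorn→Larch→Dale: 9+8+17+13 = 47
Corby→Spruce→Larch→Dale→Thorn: 9+16+13+16 = 54
Corby→Spruce→Larch→Thorn→Dale: 9+16+17+16 = 58
Corby→Dale→Spruce→Thorn→Larch: 6+15+8+17 = 46
Corby→Dale→Spruce→Larch→Thorn: 6+15+16+17 = 54
Corby→Dale→Thorn→Spruce→Larch: 6+16+8+16 = 46
Corby→Dale→Thorn→Larch→Spruce: 6+16+17+16 = 55
Corby→Dale→Larch→Spruce→Thorn: 6+13+16+8 = 43
Corby→Dale→Larch→Thorn→Spruce: 6+13+17+8 = 44
Corby→Thorn→Spruce→Dale→Larch: 10+8+15+13 = 46
Corby→Thorn→Spruce→Larch→Dale: 10+8+16+13 = 47
… (10 more)
The minimum is 43.
One shortest path: Corby → Dale → Larch → Spruce → Thorn.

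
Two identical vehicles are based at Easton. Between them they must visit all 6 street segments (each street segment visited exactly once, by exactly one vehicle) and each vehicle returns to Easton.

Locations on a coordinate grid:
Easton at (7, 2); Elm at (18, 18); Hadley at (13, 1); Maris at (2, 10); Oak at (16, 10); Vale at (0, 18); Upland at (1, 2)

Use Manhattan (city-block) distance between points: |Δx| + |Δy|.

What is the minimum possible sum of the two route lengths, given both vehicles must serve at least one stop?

There are 2^5 − 1 = 31 ways to divide the 6 stops into two non-empty groups. For each, the best each vehicle can do is its own shortest tour through its group:
  {Elm} + {Hadley, Maris, Oak, Vale, Upland}: 54 + 66 = 120
  {Hadley} + {Elm, Maris, Oak, Vale, Upland}: 14 + 70 = 84
  {Elm, Hadley} + {Maris, Oak, Vale, Upland}: 56 + 64 = 120
  {Maris} + {Elm, Hadley, Oak, Vale, Upland}: 26 + 70 = 96
  {Elm, Maris} + {Hadley, Oak, Vale, Upland}: 64 + 66 = 130
  {Hadley, Maris} + {Elm, Oak, Vale, Upland}: 40 + 68 = 108
  … (31 splits in total)
  {Elm, Hadley, Maris, Oak, Vale} + {Upland}: 70 + 12 = 82  ← best
Best: vehicle 1 Easton → Hadley → Oak → Elm → Vale → Maris → Easton = 70; vehicle 2 Easton → Upland → Easton = 12; combined 82.

82 — the smallest possible combined total.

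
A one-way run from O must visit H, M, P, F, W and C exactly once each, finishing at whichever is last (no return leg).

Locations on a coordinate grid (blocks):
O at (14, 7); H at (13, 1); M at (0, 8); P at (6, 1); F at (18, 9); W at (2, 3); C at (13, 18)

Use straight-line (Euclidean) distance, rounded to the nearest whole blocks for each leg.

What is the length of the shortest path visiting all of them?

Shortest open route: 45 blocks.

There are 6! = 720 possible orderings.
O → H → M → P → F → W → C: 6+15+9+14+17+19 = 80
O → H → M → P → F → C → W: 6+15+9+14+10+19 = 73
O → H → M → P → W → F → C: 6+15+9+4+17+10 = 61
O → H → M → P → W → C → F: 6+15+9+4+19+10 = 63
O → H → M → P → C → F → W: 6+15+9+18+10+17 = 75
O → H → M → P → C → W → F: 6+15+9+18+19+17 = 84
O → H → M → F → P → W → C: 6+15+18+14+4+19 = 76
O → H → M → F → P → C → W: 6+15+18+14+18+19 = 90
… (712 more)
O → F → H → P → W → M → C: 4+9+7+4+5+16 = 45  ← best
The minimum is 45.
One shortest path: O → F → H → P → W → M → C.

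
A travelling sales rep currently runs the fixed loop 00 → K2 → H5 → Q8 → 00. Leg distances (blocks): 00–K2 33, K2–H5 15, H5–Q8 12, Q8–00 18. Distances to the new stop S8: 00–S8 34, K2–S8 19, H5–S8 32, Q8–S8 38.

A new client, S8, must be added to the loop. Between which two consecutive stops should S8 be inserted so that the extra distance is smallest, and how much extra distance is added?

Insertion cost between consecutive stops i–j is d(i,S8) + d(S8,j) − d(i,j):
  between 00 and K2: 34 + 19 − 33 = 20
  between K2 and H5: 19 + 32 − 15 = 36
  between H5 and Q8: 32 + 38 − 12 = 58
  between Q8 and 00: 38 + 34 − 18 = 54
Cheapest insertion is between 00 and K2, adding 20.
New total = 78 + 20 = 98.

Minimum extra distance: 20 blocks, inserting S8 between 00 and K2.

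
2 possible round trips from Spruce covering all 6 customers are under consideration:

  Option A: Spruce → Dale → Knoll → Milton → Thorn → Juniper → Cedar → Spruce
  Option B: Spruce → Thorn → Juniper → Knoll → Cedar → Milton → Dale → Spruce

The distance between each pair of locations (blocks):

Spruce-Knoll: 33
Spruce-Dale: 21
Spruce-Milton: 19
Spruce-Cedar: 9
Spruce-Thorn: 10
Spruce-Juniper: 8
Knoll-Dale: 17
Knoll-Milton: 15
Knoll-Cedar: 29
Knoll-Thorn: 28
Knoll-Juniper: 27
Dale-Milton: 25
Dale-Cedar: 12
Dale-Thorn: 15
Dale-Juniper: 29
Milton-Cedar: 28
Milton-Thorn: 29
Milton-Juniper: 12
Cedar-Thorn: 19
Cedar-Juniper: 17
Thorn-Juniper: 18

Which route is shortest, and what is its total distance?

126 blocks — Option A is the shortest.

Option A: 21 + 17 + 15 + 29 + 18 + 17 + 9 = 126
Option B: 10 + 18 + 27 + 29 + 28 + 25 + 21 = 158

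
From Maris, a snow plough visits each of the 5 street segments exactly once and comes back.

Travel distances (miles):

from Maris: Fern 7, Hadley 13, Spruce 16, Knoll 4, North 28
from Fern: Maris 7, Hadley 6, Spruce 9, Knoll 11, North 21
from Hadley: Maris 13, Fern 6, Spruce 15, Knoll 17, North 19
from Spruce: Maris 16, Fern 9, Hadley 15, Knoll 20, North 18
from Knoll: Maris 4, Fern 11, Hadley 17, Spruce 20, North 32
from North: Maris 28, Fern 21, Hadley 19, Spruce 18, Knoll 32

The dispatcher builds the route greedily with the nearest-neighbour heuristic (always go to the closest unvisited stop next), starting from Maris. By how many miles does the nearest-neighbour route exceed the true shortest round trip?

From Maris: Knoll=4, Fern=7, Hadley=13, Spruce=16, North=28 → choose Knoll (4).
From Knoll: Fern=11, Hadley=17, Spruce=20, North=32 → choose Fern (11).
From Fern: Hadley=6, Spruce=9, North=21 → choose Hadley (6).
From Hadley: Spruce=15, North=19 → choose Spruce (15).
From Spruce: North=18 → choose North (18).
NN route Maris → Knoll → Fern → Hadley → Spruce → North → Maris costs 82.
Optimal: Maris → Fern → Hadley → North → Spruce → Knoll → Maris costs 74 (by enumerating all 60 distinct tours).
Excess = 82 − 74 = 8.

8 miles longer than the optimal tour.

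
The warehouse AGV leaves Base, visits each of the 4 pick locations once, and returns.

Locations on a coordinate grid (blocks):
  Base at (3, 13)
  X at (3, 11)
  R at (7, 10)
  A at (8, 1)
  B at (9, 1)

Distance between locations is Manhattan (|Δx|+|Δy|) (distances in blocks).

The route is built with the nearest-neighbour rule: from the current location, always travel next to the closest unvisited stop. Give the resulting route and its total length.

Nearest-neighbour total = 36 blocks; route Base → X → R → A → B → Base.

Base → [X:2 / R:7 / A:17 / B:18] → X (2)
X → [R:5 / A:15 / B:16] → R (5)
R → [A:10 / B:11] → A (10)
A → [B:1] → B (1)
Return B→Base: 18.
Total = 2 + 5 + 10 + 1 + 18 = 36.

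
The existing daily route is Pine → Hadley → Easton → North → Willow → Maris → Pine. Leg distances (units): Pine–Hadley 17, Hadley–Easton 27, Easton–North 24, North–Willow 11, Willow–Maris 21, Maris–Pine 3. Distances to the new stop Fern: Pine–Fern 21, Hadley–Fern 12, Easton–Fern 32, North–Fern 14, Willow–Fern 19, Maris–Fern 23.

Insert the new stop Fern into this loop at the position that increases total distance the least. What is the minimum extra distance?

Adding 16 by placing Fern on the Pine–Hadley leg.

Insertion cost between consecutive stops i–j is d(i,Fern) + d(Fern,j) − d(i,j):
  between Pine and Hadley: 21 + 12 − 17 = 16
  between Hadley and Easton: 12 + 32 − 27 = 17
  between Easton and North: 32 + 14 − 24 = 22
  between North and Willow: 14 + 19 − 11 = 22
  between Willow and Maris: 19 + 23 − 21 = 21
  between Maris and Pine: 23 + 21 − 3 = 41
Cheapest insertion is between Pine and Hadley, adding 16.
New total = 103 + 16 = 119.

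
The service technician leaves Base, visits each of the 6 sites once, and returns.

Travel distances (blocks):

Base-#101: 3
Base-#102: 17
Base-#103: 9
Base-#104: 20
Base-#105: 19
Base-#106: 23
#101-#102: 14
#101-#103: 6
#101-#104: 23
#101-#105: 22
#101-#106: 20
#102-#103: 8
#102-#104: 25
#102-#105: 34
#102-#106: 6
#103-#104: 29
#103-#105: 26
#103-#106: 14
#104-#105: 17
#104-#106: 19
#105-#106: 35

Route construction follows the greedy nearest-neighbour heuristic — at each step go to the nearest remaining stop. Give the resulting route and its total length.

78 blocks along Base → #101 → #103 → #102 → #106 → #104 → #105 → Base.

From Base: distances to unvisited — #101=3, #103=9, #102=17, #105=19, #104=20, #106=23. Nearest is #101 (3).
From #101: distances to unvisited — #103=6, #102=14, #106=20, #105=22, #104=23. Nearest is #103 (6).
From #103: distances to unvisited — #102=8, #106=14, #105=26, #104=29. Nearest is #102 (8).
From #102: distances to unvisited — #106=6, #104=25, #105=34. Nearest is #106 (6).
From #106: distances to unvisited — #104=19, #105=35. Nearest is #104 (19).
From #104: distances to unvisited — #105=17. Nearest is #105 (17).
Return #105→Base: 19.
Total = 3 + 6 + 8 + 6 + 19 + 17 + 19 = 78.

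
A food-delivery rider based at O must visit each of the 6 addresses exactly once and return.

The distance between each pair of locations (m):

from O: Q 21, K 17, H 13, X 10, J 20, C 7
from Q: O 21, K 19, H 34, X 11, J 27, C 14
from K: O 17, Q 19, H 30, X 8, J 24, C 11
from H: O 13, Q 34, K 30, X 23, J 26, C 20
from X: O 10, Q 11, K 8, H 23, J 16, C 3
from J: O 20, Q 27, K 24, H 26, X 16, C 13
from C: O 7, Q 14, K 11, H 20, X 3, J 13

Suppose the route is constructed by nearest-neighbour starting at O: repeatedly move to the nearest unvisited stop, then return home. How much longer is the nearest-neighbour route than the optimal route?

O: C=7, X=10, H=13, K=17, J=20, Q=21 ⇒ C
C: X=3, K=11, J=13, Q=14, H=20 ⇒ X
X: K=8, Q=11, J=16, H=23 ⇒ K
K: Q=19, J=24, H=30 ⇒ Q
Q: J=27, H=34 ⇒ J
J: H=26 ⇒ H
NN route O → C → X → K → Q → J → H → O costs 103.
Optimal: O → K → Q → X → C → J → H → O costs 102 (by enumerating all 360 distinct tours).
Excess = 103 − 102 = 1.

Excess over optimum: 1 m.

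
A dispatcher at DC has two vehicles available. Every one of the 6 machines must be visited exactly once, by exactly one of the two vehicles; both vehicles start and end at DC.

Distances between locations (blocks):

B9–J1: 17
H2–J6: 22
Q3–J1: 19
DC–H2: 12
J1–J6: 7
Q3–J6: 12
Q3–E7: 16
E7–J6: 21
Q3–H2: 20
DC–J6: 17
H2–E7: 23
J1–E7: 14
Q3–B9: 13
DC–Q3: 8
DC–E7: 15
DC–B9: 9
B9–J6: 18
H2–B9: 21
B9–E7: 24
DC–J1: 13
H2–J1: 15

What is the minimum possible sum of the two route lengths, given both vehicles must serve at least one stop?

There are 2^5 − 1 = 31 ways to divide the 6 stops into two non-empty groups. For each, the best each vehicle can do is its own shortest tour through its group:
  {Q3} + {H2, B9, J1, E7, J6}: 16 + 83 = 99
  {H2} + {Q3, B9, J1, E7, J6}: 24 + 70 = 94
  {Q3, H2} + {B9, J1, E7, J6}: 40 + 63 = 103
  {B9} + {Q3, H2, J1, E7, J6}: 18 + 76 = 94
  {Q3, B9} + {H2, J1, E7, J6}: 30 + 70 = 100
  {H2, B9} + {Q3, J1, E7, J6}: 42 + 56 = 98
  … (31 splits in total)
Best: vehicle 1 DC → H2 → DC = 24; vehicle 2 DC → B9 → Q3 → J6 → J1 → E7 → DC = 70; combined 94.

94 blocks — the smallest possible combined total.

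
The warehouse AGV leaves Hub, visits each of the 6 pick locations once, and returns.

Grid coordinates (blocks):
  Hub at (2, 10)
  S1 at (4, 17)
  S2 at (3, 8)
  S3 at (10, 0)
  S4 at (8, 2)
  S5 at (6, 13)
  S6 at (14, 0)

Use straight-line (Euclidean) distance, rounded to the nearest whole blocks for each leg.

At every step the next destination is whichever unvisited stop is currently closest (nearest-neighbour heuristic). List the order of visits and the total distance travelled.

Total distance 51 blocks via the nearest-neighbour route Hub → S2 → S5 → S1 → S4 → S3 → S6 → Hub.

At Hub the remaining stops are S2 2, S5 5, S1 7, S4 10, S3 13, S6 16; go to S2.
At S2 the remaining stops are S5 6, S4 8, S1 9, S3 11, S6 14; go to S5.
At S5 the remaining stops are S1 4, S4 11, S3 14, S6 15; go to S1.
At S1 the remaining stops are S4 16, S3 18, S6 20; go to S4.
At S4 the remaining stops are S3 3, S6 6; go to S3.
At S3 the remaining stops are S6 4; go to S6.
Return S6→Hub: 16.
Total = 2 + 6 + 4 + 16 + 3 + 4 + 16 = 51.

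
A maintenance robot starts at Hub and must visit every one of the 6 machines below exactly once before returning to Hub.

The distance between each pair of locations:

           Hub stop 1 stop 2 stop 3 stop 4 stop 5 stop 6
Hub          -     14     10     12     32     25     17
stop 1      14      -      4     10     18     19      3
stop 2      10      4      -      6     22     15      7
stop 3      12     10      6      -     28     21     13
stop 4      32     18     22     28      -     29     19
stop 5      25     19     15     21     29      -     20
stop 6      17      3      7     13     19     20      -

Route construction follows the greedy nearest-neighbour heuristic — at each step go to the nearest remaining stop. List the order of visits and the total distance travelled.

At Hub the remaining stops are stop 2 10, stop 3 12, stop 1 14, stop 6 17, stop 5 25, stop 4 32; go to stop 2.
At stop 2 the remaining stops are stop 1 4, stop 3 6, stop 6 7, stop 5 15, stop 4 22; go to stop 1.
At stop 1 the remaining stops are stop 6 3, stop 3 10, stop 4 18, stop 5 19; go to stop 6.
At stop 6 the remaining stops are stop 3 13, stop 4 19, stop 5 20; go to stop 3.
At stop 3 the remaining stops are stop 5 21, stop 4 28; go to stop 5.
At stop 5 the remaining stops are stop 4 29; go to stop 4.
Return stop 4→Hub: 32.
Total = 10 + 4 + 3 + 13 + 21 + 29 + 32 = 112.

112 along Hub → stop 2 → stop 1 → stop 6 → stop 3 → stop 5 → stop 4 → Hub.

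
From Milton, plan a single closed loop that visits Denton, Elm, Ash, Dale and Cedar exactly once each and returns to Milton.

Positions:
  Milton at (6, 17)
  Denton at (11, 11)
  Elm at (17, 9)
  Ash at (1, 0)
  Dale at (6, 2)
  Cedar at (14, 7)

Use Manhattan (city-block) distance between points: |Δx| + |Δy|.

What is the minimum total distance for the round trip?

Milton→Denton→Elm→Ash→Dale→Cedar→Milton: 11+8+25+7+13+18 = 82
Milton→Denton→Elm→Ash→Cedar→Dale→Milton: 11+8+25+20+13+15 = 92
Milton→Denton→Elm→Dale→Ash→Cedar→Milton: 11+8+18+7+20+18 = 82
Milton→Denton→Elm→Dale→Cedar→Ash→Milton: 11+8+18+13+20+22 = 92
Milton→Denton→Elm→Cedar→Ash→Dale→Milton: 11+8+5+20+7+15 = 66
Milton→Denton→Elm→Cedar→Dale→Ash→Milton: 11+8+5+13+7+22 = 66
Milton→Denton→Ash→Elm→Dale→Cedar→Milton: 11+21+25+18+13+18 = 106
Milton→Denton→Ash→Elm→Cedar→Dale→Milton: 11+21+25+5+13+15 = 90
Milton→Denton→Ash→Dale→Elm→Cedar→Milton: 11+21+7+18+5+18 = 80
Milton→Denton→Ash→Dale→Cedar→Elm→Milton: 11+21+7+13+5+19 = 76
Milton→Denton→Ash→Cedar→Elm→Dale→Milton: 11+21+20+5+18+15 = 90
Milton→Denton→Ash→Cedar→Dale→Elm→Milton: 11+21+20+13+18+19 = 102
Milton→Denton→Dale→Elm→Ash→Cedar→Milton: 11+14+18+25+20+18 = 106
Milton→Denton→Dale→Elm→Cedar→Ash→Milton: 11+14+18+5+20+22 = 90
… (46 more)
The minimum is 66.
One optimal route: Milton → Denton → Elm → Cedar → Ash → Dale → Milton (or its reverse).

Shortest round trip = 66.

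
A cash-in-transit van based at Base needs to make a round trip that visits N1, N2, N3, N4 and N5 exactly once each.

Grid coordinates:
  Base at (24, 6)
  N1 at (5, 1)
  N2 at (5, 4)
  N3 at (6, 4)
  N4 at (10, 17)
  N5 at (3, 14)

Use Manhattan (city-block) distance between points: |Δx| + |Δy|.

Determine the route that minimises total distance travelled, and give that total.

Shortest round trip = 74.

There are 60 distinct closed tours to check (reversals are equivalent).
Base→N1→N2→N3→N4→N5→Base: 24+3+1+17+10+29 = 84
Base→N1→N2→N3→N5→N4→Base: 24+3+1+13+10+25 = 76
Base→N1→N2→N4→N3→N5→Base: 24+3+18+17+13+29 = 104
Base→N1→N2→N4→N5→N3→Base: 24+3+18+10+13+20 = 88
Base→N1→N2→N5→N3→N4→Base: 24+3+12+13+17+25 = 94
Base→N1→N2→N5→N4→N3→Base: 24+3+12+10+17+20 = 86
Base→N1→N3→N2→N4→N5→Base: 24+4+1+18+10+29 = 86
Base→N1→N3→N2→N5→N4→Base: 24+4+1+12+10+25 = 76
Base→N1→N3→N4→N2→N5→Base: 24+4+17+18+12+29 = 104
Base→N1→N3→N4→N5→N2→Base: 24+4+17+10+12+21 = 88
Base→N1→N3→N5→N2→N4→Base: 24+4+13+12+18+25 = 96
Base→N1→N3→N5→N4→N2→Base: 24+4+13+10+18+21 = 90
Base→N1→N4→N2→N3→N5→Base: 24+21+18+1+13+29 = 106
Base→N1→N4→N2→N5→N3→Base: 24+21+18+12+13+20 = 108
… (46 more)
Base→N3→N1→N2→N5→N4→Base: 20+4+3+12+10+25 = 74  ← best
The minimum is 74.
One optimal route: Base → N3 → N1 → N2 → N5 → N4 → Base (or its reverse).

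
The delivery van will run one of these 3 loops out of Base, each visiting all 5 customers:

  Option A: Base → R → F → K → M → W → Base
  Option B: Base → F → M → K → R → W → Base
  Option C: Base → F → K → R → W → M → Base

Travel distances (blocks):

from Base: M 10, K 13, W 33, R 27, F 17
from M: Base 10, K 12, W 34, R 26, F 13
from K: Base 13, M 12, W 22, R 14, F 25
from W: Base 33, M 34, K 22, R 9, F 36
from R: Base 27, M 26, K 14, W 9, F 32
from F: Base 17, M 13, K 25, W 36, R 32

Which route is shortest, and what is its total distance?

98 blocks — Option B is the shortest.

Option A: 27 + 32 + 25 + 12 + 34 + 33 = 163
Option B: 17 + 13 + 12 + 14 + 9 + 33 = 98
Option C: 17 + 25 + 14 + 9 + 34 + 10 = 109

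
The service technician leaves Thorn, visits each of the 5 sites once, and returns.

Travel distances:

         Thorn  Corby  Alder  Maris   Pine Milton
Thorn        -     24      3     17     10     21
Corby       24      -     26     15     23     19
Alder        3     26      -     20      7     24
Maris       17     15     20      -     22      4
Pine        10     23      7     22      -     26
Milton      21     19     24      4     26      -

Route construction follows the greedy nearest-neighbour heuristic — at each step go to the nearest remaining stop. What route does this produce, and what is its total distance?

At Thorn the remaining stops are Alder 3, Pine 10, Maris 17, Milton 21, Corby 24; go to Alder.
At Alder the remaining stops are Pine 7, Maris 20, Milton 24, Corby 26; go to Pine.
At Pine the remaining stops are Maris 22, Corby 23, Milton 26; go to Maris.
At Maris the remaining stops are Milton 4, Corby 15; go to Milton.
At Milton the remaining stops are Corby 19; go to Corby.
Return Corby→Thorn: 24.
Total = 3 + 7 + 22 + 4 + 19 + 24 = 79.

79 along Thorn → Alder → Pine → Maris → Milton → Corby → Thorn.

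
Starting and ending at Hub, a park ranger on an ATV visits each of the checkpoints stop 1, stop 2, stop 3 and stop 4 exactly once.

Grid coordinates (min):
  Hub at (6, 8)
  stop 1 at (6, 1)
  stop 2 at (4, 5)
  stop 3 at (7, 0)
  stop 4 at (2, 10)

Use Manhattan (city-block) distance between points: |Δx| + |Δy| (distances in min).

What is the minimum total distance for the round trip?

Shortest round trip = 30 min.

With 4 stops there are 4!/2 = 12 distinct round trips (a route and its reverse cost the same).
Hub → stop 1 → stop 2 → stop 3 → stop 4 → Hub: 7+6+8+15+6 = 42
Hub → stop 1 → stop 2 → stop 4 → stop 3 → Hub: 7+6+7+15+9 = 44
Hub → stop 1 → stop 3 → stop 2 → stop 4 → Hub: 7+2+8+7+6 = 30
Hub → stop 1 → stop 3 → stop 4 → stop 2 → Hub: 7+2+15+7+5 = 36
Hub → stop 1 → stop 4 → stop 2 → stop 3 → Hub: 7+13+7+8+9 = 44
Hub → stop 1 → stop 4 → stop 3 → stop 2 → Hub: 7+13+15+8+5 = 48
Hub → stop 2 → stop 1 → stop 3 → stop 4 → Hub: 5+6+2+15+6 = 34
Hub → stop 2 → stop 1 → stop 4 → stop 3 → Hub: 5+6+13+15+9 = 48
Hub → stop 2 → stop 3 → stop 1 → stop 4 → Hub: 5+8+2+13+6 = 34
Hub → stop 2 → stop 4 → stop 1 → stop 3 → Hub: 5+7+13+2+9 = 36
Hub → stop 3 → stop 1 → stop 2 → stop 4 → Hub: 9+2+6+7+6 = 30
Hub → stop 3 → stop 2 → stop 1 → stop 4 → Hub: 9+8+6+13+6 = 42
The minimum is 30.
One optimal route: Hub → stop 1 → stop 3 → stop 2 → stop 4 → Hub (or its reverse).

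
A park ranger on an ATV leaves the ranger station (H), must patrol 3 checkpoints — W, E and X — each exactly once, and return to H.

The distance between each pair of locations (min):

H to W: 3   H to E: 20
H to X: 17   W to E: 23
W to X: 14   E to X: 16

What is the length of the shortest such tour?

There are 3 distinct closed tours to check (reversals are equivalent).
H-W-E-X-H: 3+23+16+17 = 59
H-W-X-E-H: 3+14+16+20 = 53
H-E-W-X-H: 20+23+14+17 = 74
The minimum is 53.
One optimal route: H → W → X → E → H (or its reverse).

53 min — the shortest possible round trip.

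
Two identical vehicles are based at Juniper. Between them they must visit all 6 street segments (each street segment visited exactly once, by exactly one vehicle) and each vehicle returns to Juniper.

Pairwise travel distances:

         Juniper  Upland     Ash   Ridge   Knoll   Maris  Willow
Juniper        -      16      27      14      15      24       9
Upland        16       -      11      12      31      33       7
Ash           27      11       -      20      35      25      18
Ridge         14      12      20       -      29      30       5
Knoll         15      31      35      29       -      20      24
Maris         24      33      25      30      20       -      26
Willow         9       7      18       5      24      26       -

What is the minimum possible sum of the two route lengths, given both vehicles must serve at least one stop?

There are 2^5 − 1 = 31 ways to divide the 6 stops into two non-empty groups. For each, the best each vehicle can do is its own shortest tour through its group:
  {Upland} + {Ash, Ridge, Knoll, Maris, Willow}: 32 + 94 = 126
  {Ash} + {Upland, Ridge, Knoll, Maris, Willow}: 54 + 93 = 147
  {Upland, Ash} + {Ridge, Knoll, Maris, Willow}: 54 + 79 = 133
  {Ridge} + {Upland, Ash, Knoll, Maris, Willow}: 28 + 87 = 115
  {Upland, Ridge} + {Ash, Knoll, Maris, Willow}: 42 + 87 = 129
  {Ash, Ridge} + {Upland, Knoll, Maris, Willow}: 61 + 84 = 145
  … (31 splits in total)
Best: vehicle 1 Juniper → Ridge → Juniper = 28; vehicle 2 Juniper → Knoll → Maris → Ash → Upland → Willow → Juniper = 87; combined 115.

115 — the smallest possible combined total.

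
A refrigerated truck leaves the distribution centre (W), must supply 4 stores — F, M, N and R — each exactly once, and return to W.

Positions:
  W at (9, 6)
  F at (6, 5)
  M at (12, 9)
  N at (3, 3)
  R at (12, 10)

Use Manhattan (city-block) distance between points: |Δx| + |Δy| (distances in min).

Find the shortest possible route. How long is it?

Shortest round trip = 32 min.

With 4 stops there are 4!/2 = 12 distinct round trips (a route and its reverse cost the same).
W-F-M-N-R-W: 4+10+15+16+7 = 52
W-F-M-R-N-W: 4+10+1+16+9 = 40
W-F-N-M-R-W: 4+5+15+1+7 = 32
W-F-N-R-M-W: 4+5+16+1+6 = 32
W-F-R-M-N-W: 4+11+1+15+9 = 40
W-F-R-N-M-W: 4+11+16+15+6 = 52
W-M-F-N-R-W: 6+10+5+16+7 = 44
W-M-F-R-N-W: 6+10+11+16+9 = 52
W-M-N-F-R-W: 6+15+5+11+7 = 44
W-M-R-F-N-W: 6+1+11+5+9 = 32
W-N-F-M-R-W: 9+5+10+1+7 = 32
W-N-M-F-R-W: 9+15+10+11+7 = 52
The minimum is 32.
One optimal route: W → F → N → M → R → W (or its reverse).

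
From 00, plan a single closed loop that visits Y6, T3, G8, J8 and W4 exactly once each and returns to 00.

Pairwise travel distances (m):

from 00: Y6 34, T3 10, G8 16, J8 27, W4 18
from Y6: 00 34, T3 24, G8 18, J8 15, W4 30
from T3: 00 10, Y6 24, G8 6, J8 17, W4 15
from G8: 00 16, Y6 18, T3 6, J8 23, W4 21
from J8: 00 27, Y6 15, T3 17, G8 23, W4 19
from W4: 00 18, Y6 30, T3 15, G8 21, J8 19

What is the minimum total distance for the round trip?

Minimum total distance: 86 m.

There are 60 distinct closed tours to check (reversals are equivalent).
00-Y6-T3-G8-J8-W4-00: 34+24+6+23+19+18 = 124
00-Y6-T3-G8-W4-J8-00: 34+24+6+21+19+27 = 131
00-Y6-T3-J8-G8-W4-00: 34+24+17+23+21+18 = 137
00-Y6-T3-J8-W4-G8-00: 34+24+17+19+21+16 = 131
00-Y6-T3-W4-G8-J8-00: 34+24+15+21+23+27 = 144
00-Y6-T3-W4-J8-G8-00: 34+24+15+19+23+16 = 131
00-Y6-G8-T3-J8-W4-00: 34+18+6+17+19+18 = 112
00-Y6-G8-T3-W4-J8-00: 34+18+6+15+19+27 = 119
00-Y6-G8-J8-T3-W4-00: 34+18+23+17+15+18 = 125
00-Y6-G8-J8-W4-T3-00: 34+18+23+19+15+10 = 119
00-Y6-G8-W4-T3-J8-00: 34+18+21+15+17+27 = 132
00-Y6-G8-W4-J8-T3-00: 34+18+21+19+17+10 = 119
00-Y6-J8-T3-G8-W4-00: 34+15+17+6+21+18 = 111
00-Y6-J8-T3-W4-G8-00: 34+15+17+15+21+16 = 118
… (46 more)
00-T3-G8-Y6-J8-W4-00: 10+6+18+15+19+18 = 86  ← best
The minimum is 86.
One optimal route: 00 → T3 → G8 → Y6 → J8 → W4 → 00 (or its reverse).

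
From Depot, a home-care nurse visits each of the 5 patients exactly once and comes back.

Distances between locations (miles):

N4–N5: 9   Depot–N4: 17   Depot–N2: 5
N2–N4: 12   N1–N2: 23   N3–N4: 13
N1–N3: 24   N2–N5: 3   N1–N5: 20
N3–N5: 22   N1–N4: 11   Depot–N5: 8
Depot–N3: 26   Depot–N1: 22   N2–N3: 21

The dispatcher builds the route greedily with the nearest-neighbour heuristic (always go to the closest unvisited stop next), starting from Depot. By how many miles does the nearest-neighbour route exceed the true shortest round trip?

From Depot: N2=5, N5=8, N4=17, N1=22, N3=26 → choose N2 (5).
From N2: N5=3, N4=12, N3=21, N1=23 → choose N5 (3).
From N5: N4=9, N1=20, N3=22 → choose N4 (9).
From N4: N1=11, N3=13 → choose N1 (11).
From N1: N3=24 → choose N3 (24).
NN route Depot → N2 → N5 → N4 → N1 → N3 → Depot costs 78.
Optimal: Depot → N1 → N3 → N4 → N5 → N2 → Depot costs 76 (by enumerating all 60 distinct tours).
Excess = 78 − 76 = 2.

2 miles longer than the optimal tour.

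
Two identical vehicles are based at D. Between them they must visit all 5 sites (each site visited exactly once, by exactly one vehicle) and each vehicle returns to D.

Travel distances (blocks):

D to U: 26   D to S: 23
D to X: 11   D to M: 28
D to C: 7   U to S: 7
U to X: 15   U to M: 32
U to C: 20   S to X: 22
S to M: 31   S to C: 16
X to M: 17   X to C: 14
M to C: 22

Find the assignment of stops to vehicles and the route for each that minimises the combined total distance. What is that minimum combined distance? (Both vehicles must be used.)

Try each way of splitting the stops between the two vehicles (each non-empty) and, for each split, find the best tour for each vehicle:
  {U} + {S, X, M, C}: 52 + 82 = 134
  {S} + {U, X, M, C}: 46 + 87 = 133
  {U, S} + {X, M, C}: 56 + 57 = 113
  {X} + {U, S, M, C}: 22 + 90 = 112
  {U, X} + {S, M, C}: 52 + 82 = 134
  {S, X} + {U, M, C}: 56 + 87 = 143
  … (15 splits in total)
  {U, S, X, M} + {C}: 90 + 14 = 104  ← best
Best: vehicle 1 D → S → U → X → M → D = 90; vehicle 2 D → C → D = 14; combined 104.

104 blocks — the smallest possible combined total.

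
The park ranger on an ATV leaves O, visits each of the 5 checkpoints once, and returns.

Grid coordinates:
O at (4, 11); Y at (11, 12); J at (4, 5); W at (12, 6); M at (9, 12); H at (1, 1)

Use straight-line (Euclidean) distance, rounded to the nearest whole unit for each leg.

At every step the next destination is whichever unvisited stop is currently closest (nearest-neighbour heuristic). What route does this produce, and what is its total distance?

At O the remaining stops are M 5, J 6, Y 7, W 9, H 10; go to M.
At M the remaining stops are Y 2, W 7, J 9, H 14; go to Y.
At Y the remaining stops are W 6, J 10, H 15; go to W.
At W the remaining stops are J 8, H 12; go to J.
At J the remaining stops are H 5; go to H.
Return H→O: 10.
Total = 5 + 2 + 6 + 8 + 5 + 10 = 36.

Total distance 36 via the nearest-neighbour route O → M → Y → W → J → H → O.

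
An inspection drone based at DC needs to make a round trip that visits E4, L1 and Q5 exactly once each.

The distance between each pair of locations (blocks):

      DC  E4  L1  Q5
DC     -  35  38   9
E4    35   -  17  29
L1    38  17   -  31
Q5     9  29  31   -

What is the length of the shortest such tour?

DC-E4-L1-Q5-DC: 35+17+31+9 = 92
DC-E4-Q5-L1-DC: 35+29+31+38 = 133
DC-L1-E4-Q5-DC: 38+17+29+9 = 93
The minimum is 92.
One optimal route: DC → E4 → L1 → Q5 → DC (or its reverse).

92 blocks — the shortest possible round trip.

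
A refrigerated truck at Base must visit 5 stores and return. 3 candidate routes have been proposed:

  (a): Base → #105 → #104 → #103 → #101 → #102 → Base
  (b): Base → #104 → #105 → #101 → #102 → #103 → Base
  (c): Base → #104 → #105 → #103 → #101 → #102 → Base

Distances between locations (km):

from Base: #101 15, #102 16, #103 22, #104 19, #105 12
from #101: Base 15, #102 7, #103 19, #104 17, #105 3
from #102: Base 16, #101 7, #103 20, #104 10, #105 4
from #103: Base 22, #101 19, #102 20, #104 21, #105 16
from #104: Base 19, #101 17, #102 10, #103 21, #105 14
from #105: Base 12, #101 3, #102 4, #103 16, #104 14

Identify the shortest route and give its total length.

(a): 12 + 14 + 21 + 19 + 7 + 16 = 89
(b): 19 + 14 + 3 + 7 + 20 + 22 = 85
(c): 19 + 14 + 16 + 19 + 7 + 16 = 91

Shortest is (b), total 85 km.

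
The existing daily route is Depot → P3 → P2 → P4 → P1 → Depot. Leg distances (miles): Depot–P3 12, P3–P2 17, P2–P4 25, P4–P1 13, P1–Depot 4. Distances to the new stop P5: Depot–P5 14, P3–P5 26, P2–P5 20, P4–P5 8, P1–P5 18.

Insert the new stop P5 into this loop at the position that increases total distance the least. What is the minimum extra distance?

+3 miles — insert P5 between P2 and P4.

Insertion cost between consecutive stops i–j is d(i,P5) + d(P5,j) − d(i,j):
  between Depot and P3: 14 + 26 − 12 = 28
  between P3 and P2: 26 + 20 − 17 = 29
  between P2 and P4: 20 + 8 − 25 = 3
  between P4 and P1: 8 + 18 − 13 = 13
  between P1 and Depot: 18 + 14 − 4 = 28
Cheapest insertion is between P2 and P4, adding 3.
New total = 71 + 3 = 74.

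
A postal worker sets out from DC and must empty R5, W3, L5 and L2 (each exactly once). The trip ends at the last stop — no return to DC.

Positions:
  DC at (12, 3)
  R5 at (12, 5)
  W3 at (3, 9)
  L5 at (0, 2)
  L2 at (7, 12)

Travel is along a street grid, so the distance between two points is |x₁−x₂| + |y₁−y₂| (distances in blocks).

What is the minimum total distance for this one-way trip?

Minimum one-way distance = 31 blocks.

There are 4! = 24 possible orderings.
DC→R5→W3→L5→L2: 2+13+10+17 = 42
DC→R5→W3→L2→L5: 2+13+7+17 = 39
DC→R5→L5→W3→L2: 2+15+10+7 = 34
DC→R5→L5→L2→W3: 2+15+17+7 = 41
DC→R5→L2→W3→L5: 2+12+7+10 = 31
DC→R5→L2→L5→W3: 2+12+17+10 = 41
DC→W3→R5→L5→L2: 15+13+15+17 = 60
DC→W3→R5→L2→L5: 15+13+12+17 = 57
DC→W3→L5→R5→L2: 15+10+15+12 = 52
DC→W3→L5→L2→R5: 15+10+17+12 = 54
DC→W3→L2→R5→L5: 15+7+12+15 = 49
DC→W3→L2→L5→R5: 15+7+17+15 = 54
DC→L5→R5→W3→L2: 13+15+13+7 = 48
DC→L5→R5→L2→W3: 13+15+12+7 = 47
… (10 more)
The minimum is 31.
One shortest path: DC → R5 → L2 → W3 → L5.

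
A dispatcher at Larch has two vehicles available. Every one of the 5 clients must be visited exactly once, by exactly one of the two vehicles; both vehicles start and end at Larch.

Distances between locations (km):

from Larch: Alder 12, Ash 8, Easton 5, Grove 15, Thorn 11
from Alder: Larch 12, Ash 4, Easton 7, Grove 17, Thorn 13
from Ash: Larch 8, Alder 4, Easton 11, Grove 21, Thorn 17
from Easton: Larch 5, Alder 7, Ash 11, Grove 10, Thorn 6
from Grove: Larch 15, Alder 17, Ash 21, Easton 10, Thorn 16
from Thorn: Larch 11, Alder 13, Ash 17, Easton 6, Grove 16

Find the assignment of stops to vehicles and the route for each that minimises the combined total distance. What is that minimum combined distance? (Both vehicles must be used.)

There are 2^4 − 1 = 15 ways to divide the 5 stops into two non-empty groups. For each, the best each vehicle can do is its own shortest tour through its group:
  {Alder} + {Ash, Easton, Grove, Thorn}: 24 + 56 = 80
  {Ash} + {Alder, Easton, Grove, Thorn}: 16 + 56 = 72
  {Alder, Ash} + {Easton, Grove, Thorn}: 24 + 42 = 66
  {Easton} + {Alder, Ash, Grove, Thorn}: 10 + 56 = 66
  {Alder, Easton} + {Ash, Grove, Thorn}: 24 + 56 = 80
  {Ash, Easton} + {Alder, Grove, Thorn}: 24 + 56 = 80
  … (15 splits in total)
Best: vehicle 1 Larch → Alder → Ash → Larch = 24; vehicle 2 Larch → Easton → Grove → Thorn → Larch = 42; combined 66.

66 km — the smallest possible combined total.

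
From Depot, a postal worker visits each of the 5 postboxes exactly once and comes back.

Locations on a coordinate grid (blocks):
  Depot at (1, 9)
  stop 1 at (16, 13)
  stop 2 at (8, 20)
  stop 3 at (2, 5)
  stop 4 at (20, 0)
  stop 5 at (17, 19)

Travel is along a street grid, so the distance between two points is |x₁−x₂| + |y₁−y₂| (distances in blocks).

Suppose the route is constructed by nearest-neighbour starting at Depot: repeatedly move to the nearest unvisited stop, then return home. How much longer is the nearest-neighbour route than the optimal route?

From Depot: stop 3=5, stop 2=18, stop 1=19, stop 5=26, stop 4=28 → choose stop 3 (5).
From stop 3: stop 2=21, stop 1=22, stop 4=23, stop 5=29 → choose stop 2 (21).
From stop 2: stop 5=10, stop 1=15, stop 4=32 → choose stop 5 (10).
From stop 5: stop 1=7, stop 4=22 → choose stop 1 (7).
From stop 1: stop 4=17 → choose stop 4 (17).
NN route Depot → stop 3 → stop 2 → stop 5 → stop 1 → stop 4 → Depot costs 88.
Optimal: Depot → stop 2 → stop 5 → stop 1 → stop 4 → stop 3 → Depot costs 80 (by enumerating all 60 distinct tours).
Excess = 88 − 80 = 8.

Excess over optimum: 8 blocks.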